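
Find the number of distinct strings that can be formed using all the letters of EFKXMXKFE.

22680

Letter multiplicities in EFKXMXKFE: E×2, F×2, K×2, M×1, X×2.
The number of distinct arrangements is 9!/(2!·2!·2!·2!) = 362880/16 = 22680.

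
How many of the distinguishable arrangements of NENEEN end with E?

With the last slot taken by E, it remains to arrange the other 5 letters (NNEEN).
Those 5 letters have E appearing twice and N appearing 3 times, giving (5)!/(3!·2!) = 10.

10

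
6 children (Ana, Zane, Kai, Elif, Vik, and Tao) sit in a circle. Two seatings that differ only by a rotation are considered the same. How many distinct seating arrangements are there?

Fix one person's seat to break rotational symmetry; the remaining 5 people can be arranged in (5)! = 120 ways.

120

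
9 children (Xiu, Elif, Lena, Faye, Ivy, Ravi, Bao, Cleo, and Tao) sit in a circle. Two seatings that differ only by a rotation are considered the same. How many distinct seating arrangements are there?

40320

Fix one person's seat to break rotational symmetry; the remaining 8 people can be arranged in (8)! = 40320 ways.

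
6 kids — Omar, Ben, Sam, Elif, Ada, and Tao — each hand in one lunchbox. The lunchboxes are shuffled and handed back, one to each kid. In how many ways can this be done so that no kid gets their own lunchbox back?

265

This is the derangement count D_6: permutations of 6 items with no fixed point.
By inclusion–exclusion this is Σ_{j=0}^{6} (−1)^j C(6,j)·(6−j)!.
Computing: 720 − 720 + 360 − 120 + 30 − 6 + 1 = 265.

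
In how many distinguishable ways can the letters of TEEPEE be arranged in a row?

Letter multiplicities in TEEPEE: E×4, P×1, T×1.
Dividing 6! = 720 by 4! = 24 for the repeated letters gives 30.

30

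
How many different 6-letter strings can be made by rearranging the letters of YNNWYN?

60

Letter multiplicities in YNNWYN: N×3, W×1, Y×2.
Dividing 6! = 720 by 3!·2! = 12 for the repeated letters gives 60.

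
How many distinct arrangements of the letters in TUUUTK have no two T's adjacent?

40

There are 6!/(3!·2!) = 60 arrangements of TUUUTK in total.
Arrangements with the T's together: treat TT as one letter, giving (5)!/(3!) = 20.
Subtracting, 60 − 20 = 40 arrangements keep the T's apart.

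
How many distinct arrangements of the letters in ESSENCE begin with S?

120

With the first slot taken by S, it remains to arrange the other 6 letters (ESENCE).
Those 6 letters have E appearing 3 times, giving (6)!/(3!) = 120.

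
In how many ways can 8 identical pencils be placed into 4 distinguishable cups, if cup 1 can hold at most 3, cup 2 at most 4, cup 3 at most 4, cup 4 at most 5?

80

Without the upper bounds there are C(11,3) = 165 ways to split 8 among 4 cups.
Subtract solutions that violate a single cap (substitute x_i' = x_i − (cap_i+1)): x_1 ≥ 4 gives C(7,3) = 35; x_2 ≥ 5 gives C(6,3) = 20; x_3 ≥ 5 gives C(6,3) = 20; x_4 ≥ 6 gives C(5,3) = 10. Together 85.
No two caps can be exceeded simultaneously, so the pair terms are all 0.
By inclusion–exclusion the count is 165 − 85 + 0 = 80.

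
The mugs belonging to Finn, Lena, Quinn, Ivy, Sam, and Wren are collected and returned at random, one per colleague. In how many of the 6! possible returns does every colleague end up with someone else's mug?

265

Let Aᵢ be the assignments in which colleague i gets their own mug. We want the size of the complement of A₁∪…∪A_6.
By inclusion–exclusion this is Σ_{j=0}^{6} (−1)^j C(6,j)·(6−j)!.
Computing: 720 − 720 + 360 − 120 + 30 − 6 + 1 = 265.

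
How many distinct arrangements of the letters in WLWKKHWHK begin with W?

Fix W in the first position and arrange the remaining 8 letters.
Those 8 letters have H appearing twice, K appearing 3 times, and W appearing twice, giving (8)!/(3!·2!·2!) = 1680.

1680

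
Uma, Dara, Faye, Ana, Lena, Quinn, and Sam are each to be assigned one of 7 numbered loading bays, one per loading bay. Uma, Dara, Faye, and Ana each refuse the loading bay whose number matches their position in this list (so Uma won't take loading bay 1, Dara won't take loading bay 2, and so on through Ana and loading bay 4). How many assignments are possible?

Let Aᵢ (for 1 ≤ i ≤ 4) be the placements that put person i in their forbidden loading bay. Any j of these fix j positions, leaving (7−j)! ways to fill the rest, and there are C(4,j) ways to pick which j.
By inclusion–exclusion, the number of valid placements is Σ_{j=0}^{4} (−1)^j C(4,j)·(7−j)!.
Computing: 5040 − 2880 + 720 − 96 + 6 = 2790.

2790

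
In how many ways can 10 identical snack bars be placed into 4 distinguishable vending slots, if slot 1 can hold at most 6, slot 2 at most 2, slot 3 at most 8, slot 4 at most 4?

97

Without the upper bounds there are C(13,3) = 286 ways to split 10 among 4 vending slots.
Subtract solutions that violate a single cap (substitute x_i' = x_i − (cap_i+1)): x_1 ≥ 7 gives C(6,3) = 20; x_2 ≥ 3 gives C(10,3) = 120; x_3 ≥ 9 gives C(4,3) = 4; x_4 ≥ 5 gives C(8,3) = 56. Together 200.
Add back pairs where two caps are both exceeded: 1 + 0 + 0 + 0 + 10 + 0 = 11.
By inclusion–exclusion the count is 286 − 200 + 11 = 97.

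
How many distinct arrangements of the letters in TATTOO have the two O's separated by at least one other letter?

Total arrangements of TATTOO: 6!/(3!·2!) = 60.
If the two O's are adjacent, glue them into one block, leaving 5 items to arrange: (5)!/(3!) = 20 ways.
Hence 60 − 20 = 40.

40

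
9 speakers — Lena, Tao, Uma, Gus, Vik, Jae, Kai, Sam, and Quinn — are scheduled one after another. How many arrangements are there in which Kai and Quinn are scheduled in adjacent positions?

Treat {Kai, Quinn} as a single unit. There are 8 units to order, and the pair itself can be ordered 2 ways.
So the count is 2·(8)! = 80640.

80640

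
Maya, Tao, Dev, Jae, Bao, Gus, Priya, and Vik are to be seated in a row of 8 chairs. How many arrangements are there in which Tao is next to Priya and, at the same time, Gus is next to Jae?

Treat {Tao,Priya} as one block (2 orders) and {Gus,Jae} as another (2 orders).
That leaves 6 units to arrange: 2 × 2 × 6! = 4 × 720 = 2880.

2880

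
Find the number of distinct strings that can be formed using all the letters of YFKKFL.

Letter multiplicities in YFKKFL: F×2, K×2, L×1, Y×1.
Dividing 6! = 720 by 2!·2! = 4 for the repeated letters gives 180.

180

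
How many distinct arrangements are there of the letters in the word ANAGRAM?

The 7 letters of ANAGRAM have repeats: A appearing 3 times.
The number of distinct arrangements is 7!/(3!) = 5040/6 = 840.

840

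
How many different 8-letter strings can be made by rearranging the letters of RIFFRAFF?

Letter multiplicities in RIFFRAFF: A×1, F×4, I×1, R×2.
So there are 8! / (4!·2!) = 840 distinguishable arrangements.

840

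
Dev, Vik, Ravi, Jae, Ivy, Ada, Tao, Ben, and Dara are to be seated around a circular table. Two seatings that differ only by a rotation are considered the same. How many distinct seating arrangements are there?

40320

Seat Dev anywhere (absorbing the rotational symmetry), then permute the other 8: (8)! = 40320.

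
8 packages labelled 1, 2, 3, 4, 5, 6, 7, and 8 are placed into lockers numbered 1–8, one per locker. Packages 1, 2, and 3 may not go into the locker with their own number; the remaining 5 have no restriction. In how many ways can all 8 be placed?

27240

Let Aᵢ (for i ∈ {1, 2, 3}) be the placements that put package i in its forbidden locker. Any j of these fix j positions, leaving (8−j)! ways to fill the rest, and there are C(3,j) ways to pick which j.
By inclusion–exclusion, the number of valid placements is Σ_{j=0}^{3} (−1)^j C(3,j)·(8−j)!.
Computing: 40320 − 15120 + 2160 − 120 = 27240.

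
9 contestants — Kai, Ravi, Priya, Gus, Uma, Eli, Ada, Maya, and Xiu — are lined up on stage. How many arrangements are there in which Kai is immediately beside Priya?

Place the 7 others and the Kai-Priya pair as 8 objects in a line; the pair has 2 internal arrangements.
That gives 2 × 8! = 2 × 40320 = 80640.

80640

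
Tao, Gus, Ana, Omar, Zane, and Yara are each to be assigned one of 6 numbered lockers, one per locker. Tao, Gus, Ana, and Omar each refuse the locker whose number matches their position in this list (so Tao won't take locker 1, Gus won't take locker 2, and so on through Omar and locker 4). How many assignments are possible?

Let Aᵢ (for 1 ≤ i ≤ 4) be the placements that put person i in their forbidden locker. Any j of these fix j positions, leaving (6−j)! ways to fill the rest, and there are C(4,j) ways to pick which j.
By inclusion–exclusion, the number of valid placements is Σ_{j=0}^{4} (−1)^j C(4,j)·(6−j)!.
Computing: 720 − 480 + 144 − 24 + 2 = 362.

362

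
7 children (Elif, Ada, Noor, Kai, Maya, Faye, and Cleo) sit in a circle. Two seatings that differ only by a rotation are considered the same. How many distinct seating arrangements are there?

Seat Elif anywhere (absorbing the rotational symmetry), then permute the other 6: (6)! = 720.

720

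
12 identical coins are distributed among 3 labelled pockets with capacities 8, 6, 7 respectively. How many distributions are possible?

45

Without the upper bounds there are C(14,2) = 91 ways to split 12 among 3 pockets.
Subtract solutions that violate a single cap (substitute x_i' = x_i − (cap_i+1)): x_1 ≥ 9 gives C(5,2) = 10; x_2 ≥ 7 gives C(7,2) = 21; x_3 ≥ 8 gives C(6,2) = 15. Together 46.
No two caps can be exceeded simultaneously, so the pair terms are all 0.
By inclusion–exclusion the count is 91 − 46 + 0 = 45.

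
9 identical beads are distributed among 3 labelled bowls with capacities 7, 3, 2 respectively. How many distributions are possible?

Ignoring the caps, the number of non-negative solutions to x_1+…+x_3 = 9 is C(11,2) = 55.
Subtract solutions that violate a single cap (substitute x_i' = x_i − (cap_i+1)): x_1 ≥ 8 gives C(3,2) = 3; x_2 ≥ 4 gives C(7,2) = 21; x_3 ≥ 3 gives C(8,2) = 28. Together 52.
Add back pairs where two caps are both exceeded: 0 + 0 + 6 = 6.
By inclusion–exclusion the count is 55 − 52 + 6 = 9.

9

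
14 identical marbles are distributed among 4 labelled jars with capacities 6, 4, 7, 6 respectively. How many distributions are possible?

161

Ignoring the caps, the number of non-negative solutions to x_1+…+x_4 = 14 is C(17,3) = 680.
Subtract solutions that violate a single cap (substitute x_i' = x_i − (cap_i+1)): x_1 ≥ 7 gives C(10,3) = 120; x_2 ≥ 5 gives C(12,3) = 220; x_3 ≥ 8 gives C(9,3) = 84; x_4 ≥ 7 gives C(10,3) = 120. Together 544.
Add back pairs where two caps are both exceeded: 10 + 0 + 1 + 4 + 10 + 0 = 25.
By inclusion–exclusion the count is 680 − 544 + 25 = 161.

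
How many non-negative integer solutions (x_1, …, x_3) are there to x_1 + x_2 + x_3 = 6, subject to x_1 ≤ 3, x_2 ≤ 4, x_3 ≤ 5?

18

Without the upper bounds there are C(8,2) = 28 ways to split 6 among 3 variables.
Subtract solutions that violate a single cap (substitute x_i' = x_i − (cap_i+1)): x_1 ≥ 4 gives C(4,2) = 6; x_2 ≥ 5 gives C(3,2) = 3; x_3 ≥ 6 gives C(2,2) = 1. Together 10.
No two caps can be exceeded simultaneously, so the pair terms are all 0.
By inclusion–exclusion the count is 28 − 10 + 0 = 18.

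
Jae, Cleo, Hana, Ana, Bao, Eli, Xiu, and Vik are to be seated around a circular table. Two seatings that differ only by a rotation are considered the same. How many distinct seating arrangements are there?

Around a circle, 8 distinct people have 8!/8 = (7)! = 5040 rotationally distinct seatings.

5040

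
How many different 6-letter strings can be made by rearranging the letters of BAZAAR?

120

Letter multiplicities in BAZAAR: A×3, B×1, R×1, Z×1.
Dividing 6! = 720 by 3! = 6 for the repeated letters gives 120.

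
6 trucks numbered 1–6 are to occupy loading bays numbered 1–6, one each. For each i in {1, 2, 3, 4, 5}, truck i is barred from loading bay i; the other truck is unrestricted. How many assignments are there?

309

Let Aᵢ (for 1 ≤ i ≤ 5) be the placements that put truck i in its forbidden loading bay. Any j of these fix j positions, leaving (6−j)! ways to fill the rest, and there are C(5,j) ways to pick which j.
By inclusion–exclusion, the number of valid placements is Σ_{j=0}^{5} (−1)^j C(5,j)·(6−j)!.
Computing: 720 − 600 + 240 − 60 + 10 − 1 = 309.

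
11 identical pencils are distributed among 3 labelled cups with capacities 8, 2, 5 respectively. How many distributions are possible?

Ignoring the caps, the number of non-negative solutions to x_1+…+x_3 = 11 is C(13,2) = 78.
Subtract solutions that violate a single cap (substitute x_i' = x_i − (cap_i+1)): x_1 ≥ 9 gives C(4,2) = 6; x_2 ≥ 3 gives C(10,2) = 45; x_3 ≥ 6 gives C(7,2) = 21. Together 72.
Add back pairs where two caps are both exceeded: 0 + 0 + 6 = 6.
By inclusion–exclusion the count is 78 − 72 + 6 = 12.

12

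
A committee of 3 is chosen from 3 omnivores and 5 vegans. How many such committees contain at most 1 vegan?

16

Split by how many vegans are chosen (0 through 1).
Sum: C(5,0)·C(3,3) + C(5,1)·C(3,2) = 1 + 15 = 16.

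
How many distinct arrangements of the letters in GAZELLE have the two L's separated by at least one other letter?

Total arrangements of GAZELLE: 7!/(2!·2!) = 1260.
If the two L's are adjacent, glue them into one block, leaving 6 items to arrange: (6)!/(2!) = 360 ways.
Subtracting, 1260 − 360 = 900 arrangements keep the L's apart.

900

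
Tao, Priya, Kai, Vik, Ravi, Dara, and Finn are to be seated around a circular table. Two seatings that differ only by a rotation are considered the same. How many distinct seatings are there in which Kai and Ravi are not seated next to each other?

480

All circular seatings of 7 people number (6)! = 720.
Those with Kai next to Ravi: fuse the pair into one unit and seat 6 units around a circle — 2·(5)! = 240.
Subtracting, 720 − 240 = 480.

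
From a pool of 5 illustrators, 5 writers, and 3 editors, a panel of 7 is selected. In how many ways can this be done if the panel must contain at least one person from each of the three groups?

1580

Total 7-person selections from all 13: C(13,7) = 1716.
Subtract selections that omit an entire group: no illustrators → C(8,7) = 8; no writers → C(8,7) = 8; no editors → C(10,7) = 120.
Add back selections omitting two groups (i.e. drawn from a single group): C(5,7) + C(5,7) + C(3,7) = 0.
By inclusion–exclusion: 1716 − 136 + 0 = 1580.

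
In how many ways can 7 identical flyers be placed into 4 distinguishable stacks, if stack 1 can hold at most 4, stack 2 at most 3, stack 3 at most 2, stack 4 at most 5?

By stars and bars, unrestricted non-negative solutions to x_1+…+x_4 = 7 number C(7+3,3) = 120.
Subtract solutions that violate a single cap (substitute x_i' = x_i − (cap_i+1)): x_1 ≥ 5 gives C(5,3) = 10; x_2 ≥ 4 gives C(6,3) = 20; x_3 ≥ 3 gives C(7,3) = 35; x_4 ≥ 6 gives C(4,3) = 4. Together 69.
Add back pairs where two caps are both exceeded: 0 + 0 + 0 + 1 + 0 + 0 = 1.
By inclusion–exclusion the count is 120 − 69 + 1 = 52.

52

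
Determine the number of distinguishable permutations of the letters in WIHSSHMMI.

22680

WIHSSHMMI has 9 letters with H appearing twice, I appearing twice, M appearing twice, and S appearing twice.
So there are 9! / (2!·2!·2!·2!) = 22680 distinguishable arrangements.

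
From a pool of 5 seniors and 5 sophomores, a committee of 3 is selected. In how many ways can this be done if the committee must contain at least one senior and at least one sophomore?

Unrestricted: C(10,3) = 120 ways to pick any 3 of the 10.
Subtract selections that omit an entire group: no seniors → C(5,3) = 10; no sophomores → C(5,3) = 10.
Both groups omitted at once is impossible, so 120 − 20 = 100.

100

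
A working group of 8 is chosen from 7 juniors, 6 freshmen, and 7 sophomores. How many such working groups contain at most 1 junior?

Split by how many juniors are chosen (0 through 1).
Sum: C(7,0)·C(13,8) + C(7,1)·C(13,7) = 1287 + 12012 = 13299.

13299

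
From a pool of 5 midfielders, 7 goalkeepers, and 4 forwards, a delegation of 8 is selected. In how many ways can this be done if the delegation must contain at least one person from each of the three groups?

With no constraint there are C(16,8) = 12870 possible selections.
Subtract selections that omit an entire group: no midfielders → C(11,8) = 165; no goalkeepers → C(9,8) = 9; no forwards → C(12,8) = 495.
Add back selections omitting two groups (i.e. drawn from a single group): C(5,8) + C(7,8) + C(4,8) = 0.
By inclusion–exclusion: 12870 − 669 + 0 = 12201.

12201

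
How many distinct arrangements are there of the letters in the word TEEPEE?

The 6 letters of TEEPEE have repeats: E appearing 4 times.
So there are 6! / (4!) = 30 distinguishable arrangements.

30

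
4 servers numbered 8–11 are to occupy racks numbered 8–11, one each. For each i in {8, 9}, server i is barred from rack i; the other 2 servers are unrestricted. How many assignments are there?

14

Let Aᵢ (for i ∈ {8, 9}) be the placements that put server i in its forbidden rack. Any j of these fix j positions, leaving (4−j)! ways to fill the rest, and there are C(2,j) ways to pick which j.
By inclusion–exclusion, the number of valid placements is Σ_{j=0}^{2} (−1)^j C(2,j)·(4−j)!.
Computing: 24 − 12 + 2 = 14.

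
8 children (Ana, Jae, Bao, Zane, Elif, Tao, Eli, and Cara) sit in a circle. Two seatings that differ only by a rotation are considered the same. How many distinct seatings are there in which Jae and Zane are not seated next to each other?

3600

Without the restriction there are (7)! = 5040 seatings.
Seatings with Jae beside Zane: treat them as a block with 2 internal orders, giving 2 × (6)! = 1440.
Subtracting, 5040 − 1440 = 3600.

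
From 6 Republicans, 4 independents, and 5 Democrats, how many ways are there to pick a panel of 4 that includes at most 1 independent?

990

Split by how many independents are chosen (0 through 1).
Sum: C(4,0)·C(11,4) + C(4,1)·C(11,3) = 330 + 660 = 990.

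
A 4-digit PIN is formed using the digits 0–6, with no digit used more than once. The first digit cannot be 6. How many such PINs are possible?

720

The first digit has 7−1 = 6 choices (anything except 6).
The remaining 3 digits are filled from the other 6 symbols without repetition: 6 × 5 × 4 = 120.
Total: 6 × 120 = 720.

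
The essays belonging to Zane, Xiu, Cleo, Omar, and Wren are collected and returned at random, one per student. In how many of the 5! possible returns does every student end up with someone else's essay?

44

This is the derangement count D_5: permutations of 5 items with no fixed point.
By inclusion–exclusion this is Σ_{j=0}^{5} (−1)^j C(5,j)·(5−j)!.
Computing: 120 − 120 + 60 − 20 + 5 − 1 = 44.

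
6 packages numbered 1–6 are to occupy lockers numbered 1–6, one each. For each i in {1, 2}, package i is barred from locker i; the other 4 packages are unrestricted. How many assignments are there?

Let Aᵢ (for i ∈ {1, 2}) be the placements that put package i in its forbidden locker. Any j of these fix j positions, leaving (6−j)! ways to fill the rest, and there are C(2,j) ways to pick which j.
By inclusion–exclusion, the number of valid placements is Σ_{j=0}^{2} (−1)^j C(2,j)·(6−j)!.
Computing: 720 − 240 + 24 = 504.

504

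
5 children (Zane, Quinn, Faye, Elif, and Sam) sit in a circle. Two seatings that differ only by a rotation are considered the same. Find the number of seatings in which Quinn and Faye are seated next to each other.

12

Treat {Quinn, Faye} as one unit (2 internal orders) and seat the resulting 4 units around the table: (3)! circular arrangements.
So 2 × (3)! = 2 × 6 = 12.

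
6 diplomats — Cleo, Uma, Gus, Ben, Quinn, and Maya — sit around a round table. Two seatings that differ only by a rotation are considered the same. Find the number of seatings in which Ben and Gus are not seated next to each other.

All circular seatings of 6 people number (5)! = 120.
Those with Ben next to Gus: fuse the pair into one unit and seat 5 units around a circle — 2·(4)! = 48.
Subtracting, 120 − 48 = 72.

72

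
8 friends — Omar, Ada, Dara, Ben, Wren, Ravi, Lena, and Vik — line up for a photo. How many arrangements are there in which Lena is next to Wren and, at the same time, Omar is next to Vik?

2880

Treat {Lena,Wren} as one block (2 orders) and {Omar,Vik} as another (2 orders).
That leaves 6 units to arrange: 2 × 2 × 6! = 4 × 720 = 2880.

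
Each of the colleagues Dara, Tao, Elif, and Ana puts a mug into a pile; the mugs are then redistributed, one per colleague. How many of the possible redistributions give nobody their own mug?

9

Count assignments avoiding every fixed point. For any j of the 4 colleagues fixed to their own mug, the other 4−j can be arranged in (4−j)! ways.
By inclusion–exclusion this is Σ_{j=0}^{4} (−1)^j C(4,j)·(4−j)!.
Computing: 24 − 24 + 12 − 4 + 1 = 9.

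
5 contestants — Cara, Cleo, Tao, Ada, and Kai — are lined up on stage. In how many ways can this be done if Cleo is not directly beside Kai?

There are 5! = 120 arrangements in all. If Cleo and Kai are adjacent, merging them into one block gives 2·(4)! = 48 arrangements.
Complementary counting: 120 − 48 = 72.

72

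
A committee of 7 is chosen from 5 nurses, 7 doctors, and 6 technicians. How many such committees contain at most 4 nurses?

31746

Split by how many nurses are chosen (0 through 4).
Sum: C(5,0)·C(13,7) + C(5,1)·C(13,6) + C(5,2)·C(13,5) + C(5,3)·C(13,4) + C(5,4)·C(13,3) = 1716 + 8580 + 12870 + 7150 + 1430 = 31746.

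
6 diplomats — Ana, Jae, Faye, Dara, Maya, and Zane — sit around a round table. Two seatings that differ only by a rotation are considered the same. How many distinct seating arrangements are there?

120

Seat Ana anywhere (absorbing the rotational symmetry), then permute the other 5: (5)! = 120.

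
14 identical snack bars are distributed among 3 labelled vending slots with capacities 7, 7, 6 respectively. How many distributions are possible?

28

By stars and bars, unrestricted non-negative solutions to x_1+…+x_3 = 14 number C(14+2,2) = 120.
Subtract solutions that violate a single cap (substitute x_i' = x_i − (cap_i+1)): x_1 ≥ 8 gives C(8,2) = 28; x_2 ≥ 8 gives C(8,2) = 28; x_3 ≥ 7 gives C(9,2) = 36. Together 92.
No two caps can be exceeded simultaneously, so the pair terms are all 0.
By inclusion–exclusion the count is 120 − 92 + 0 = 28.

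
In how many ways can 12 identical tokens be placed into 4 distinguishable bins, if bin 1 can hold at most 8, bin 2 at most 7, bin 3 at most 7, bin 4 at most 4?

Ignoring the caps, the number of non-negative solutions to x_1+…+x_4 = 12 is C(15,3) = 455.
Subtract solutions that violate a single cap (substitute x_i' = x_i − (cap_i+1)): x_1 ≥ 9 gives C(6,3) = 20; x_2 ≥ 8 gives C(7,3) = 35; x_3 ≥ 8 gives C(7,3) = 35; x_4 ≥ 5 gives C(10,3) = 120. Together 210.
No two caps can be exceeded simultaneously, so the pair terms are all 0.
By inclusion–exclusion the count is 455 − 210 + 0 = 245.

245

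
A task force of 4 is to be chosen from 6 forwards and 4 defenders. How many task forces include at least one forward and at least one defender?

With no constraint there are C(10,4) = 210 possible selections.
Selections missing a whole group: no forwards → C(4,4) = 1; no defenders → C(6,4) = 15.
Both groups omitted at once is impossible, so 210 − 16 = 194.

194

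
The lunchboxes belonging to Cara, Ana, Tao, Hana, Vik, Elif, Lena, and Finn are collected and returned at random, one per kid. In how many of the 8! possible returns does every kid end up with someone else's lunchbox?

14833

Let Aᵢ be the assignments in which kid i gets their own lunchbox. We want the size of the complement of A₁∪…∪A_8.
By inclusion–exclusion this is Σ_{j=0}^{8} (−1)^j C(8,j)·(8−j)!.
Computing: 40320 − 40320 + 20160 − 6720 + 1680 − 336 + 56 − 8 + 1 = 14833.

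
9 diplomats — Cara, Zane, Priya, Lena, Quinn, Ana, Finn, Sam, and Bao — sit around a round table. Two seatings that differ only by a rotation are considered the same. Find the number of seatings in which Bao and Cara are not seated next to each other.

30240

All circular seatings of 9 people number (8)! = 40320.
Those with Bao next to Cara: fuse the pair into one unit and seat 8 units around a circle — 2·(7)! = 10080.
Subtracting, 40320 − 10080 = 30240.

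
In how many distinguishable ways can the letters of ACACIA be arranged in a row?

60

The 6 letters of ACACIA have repeats: A appearing 3 times and C appearing twice.
The number of distinct arrangements is 6!/(3!·2!) = 720/12 = 60.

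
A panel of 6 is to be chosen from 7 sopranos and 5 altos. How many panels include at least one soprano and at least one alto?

With no constraint there are C(12,6) = 924 possible selections.
Selections missing a whole group: no sopranos → C(5,6) = 0; no altos → C(7,6) = 7.
Both groups omitted at once is impossible, so 924 − 7 = 917.

917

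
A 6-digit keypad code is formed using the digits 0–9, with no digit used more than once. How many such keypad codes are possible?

151200

With no repetition, fill the 6 digits in order: 10 choices, then 9, down to 5.
That product is 10 × 9 × 8 × 7 × 6 × 5 = 151200.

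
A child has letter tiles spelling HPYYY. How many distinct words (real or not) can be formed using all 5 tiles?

Letter multiplicities in HPYYY: H×1, P×1, Y×3.
The number of distinct arrangements is 5!/(3!) = 120/6 = 20.

20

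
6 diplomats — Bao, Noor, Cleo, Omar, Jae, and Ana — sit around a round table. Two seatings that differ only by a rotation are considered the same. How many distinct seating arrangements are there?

Seat Bao anywhere (absorbing the rotational symmetry), then permute the other 5: (5)! = 120.

120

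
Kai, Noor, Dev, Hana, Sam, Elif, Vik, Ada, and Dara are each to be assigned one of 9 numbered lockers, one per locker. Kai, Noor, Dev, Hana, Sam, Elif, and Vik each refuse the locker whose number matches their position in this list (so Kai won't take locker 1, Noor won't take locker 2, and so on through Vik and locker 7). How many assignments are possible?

Let Aᵢ (for 1 ≤ i ≤ 7) be the placements that put person i in their forbidden locker. Any j of these fix j positions, leaving (9−j)! ways to fill the rest, and there are C(7,j) ways to pick which j.
By inclusion–exclusion, the number of valid placements is Σ_{j=0}^{7} (−1)^j C(7,j)·(9−j)!.
Computing: 362880 − 282240 + 105840 − 25200 + 4200 − 504 + 42 − 2 = 165016.

165016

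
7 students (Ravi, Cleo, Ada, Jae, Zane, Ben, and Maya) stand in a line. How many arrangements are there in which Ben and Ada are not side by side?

3600

There are 7! = 5040 arrangements in all. If Ben and Ada are adjacent, merging them into one block gives 2·(6)! = 1440 arrangements.
So 5040 − 1440 = 3600 arrangements keep them apart.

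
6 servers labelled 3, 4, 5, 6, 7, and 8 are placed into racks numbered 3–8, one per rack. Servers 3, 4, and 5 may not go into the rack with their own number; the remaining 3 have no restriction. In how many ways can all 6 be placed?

426

Let Aᵢ (for i ∈ {3, 4, 5}) be the placements that put server i in its forbidden rack. Any j of these fix j positions, leaving (6−j)! ways to fill the rest, and there are C(3,j) ways to pick which j.
By inclusion–exclusion, the number of valid placements is Σ_{j=0}^{3} (−1)^j C(3,j)·(6−j)!.
Computing: 720 − 360 + 72 − 6 = 426.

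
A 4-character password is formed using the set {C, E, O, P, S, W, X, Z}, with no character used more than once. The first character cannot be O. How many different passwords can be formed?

The first character has 8−1 = 7 choices (anything except O).
The remaining 3 characters are filled from the other 7 symbols without repetition: 7 × 6 × 5 = 210.
Total: 7 × 210 = 1470.

1470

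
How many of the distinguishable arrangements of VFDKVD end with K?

With the last slot taken by K, it remains to arrange the other 5 letters (VFDVD).
Those 5 letters have D appearing twice and V appearing twice, giving (5)!/(2!·2!) = 30.

30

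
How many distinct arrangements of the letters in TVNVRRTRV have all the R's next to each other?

Treat the 3 copies of R as a single block. The multiset to arrange is then {RRR, N, T, T, V, V, V}, 7 items in all.
That gives (7)!/(3!·2!) = 420 arrangements.

420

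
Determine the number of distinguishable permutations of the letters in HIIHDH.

60

Letter multiplicities in HIIHDH: D×1, H×3, I×2.
Dividing 6! = 720 by 3!·2! = 12 for the repeated letters gives 60.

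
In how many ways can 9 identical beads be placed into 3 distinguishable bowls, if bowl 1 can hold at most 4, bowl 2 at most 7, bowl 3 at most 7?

Ignoring the caps, the number of non-negative solutions to x_1+…+x_3 = 9 is C(11,2) = 55.
Subtract solutions that violate a single cap (substitute x_i' = x_i − (cap_i+1)): x_1 ≥ 5 gives C(6,2) = 15; x_2 ≥ 8 gives C(3,2) = 3; x_3 ≥ 8 gives C(3,2) = 3. Together 21.
No two caps can be exceeded simultaneously, so the pair terms are all 0.
By inclusion–exclusion the count is 55 − 21 + 0 = 34.

34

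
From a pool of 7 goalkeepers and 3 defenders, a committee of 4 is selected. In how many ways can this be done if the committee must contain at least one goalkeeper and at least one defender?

175

Unrestricted: C(10,4) = 210 ways to pick any 4 of the 10.
Selections missing a whole group: no goalkeepers → C(3,4) = 0; no defenders → C(7,4) = 35.
Both groups omitted at once is impossible, so 210 − 35 = 175.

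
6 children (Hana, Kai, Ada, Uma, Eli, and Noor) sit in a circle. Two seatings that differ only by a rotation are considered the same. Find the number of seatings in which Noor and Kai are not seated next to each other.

Without the restriction there are (5)! = 120 seatings.
Seatings with Noor beside Kai: treat them as a block with 2 internal orders, giving 2 × (4)! = 48.
Subtracting, 120 − 48 = 72.

72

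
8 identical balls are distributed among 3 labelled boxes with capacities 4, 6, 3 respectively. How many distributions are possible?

Without the upper bounds there are C(10,2) = 45 ways to split 8 among 3 boxes.
Subtract solutions that violate a single cap (substitute x_i' = x_i − (cap_i+1)): x_1 ≥ 5 gives C(5,2) = 10; x_2 ≥ 7 gives C(3,2) = 3; x_3 ≥ 4 gives C(6,2) = 15. Together 28.
No two caps can be exceeded simultaneously, so the pair terms are all 0.
By inclusion–exclusion the count is 45 − 28 + 0 = 17.

17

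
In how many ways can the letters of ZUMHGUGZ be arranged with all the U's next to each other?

Treat the 2 copies of U as a single block. The multiset to arrange is then {UU, G, G, H, M, Z, Z}, 7 items in all.
That gives (7)!/(2!·2!) = 1260 arrangements.

1260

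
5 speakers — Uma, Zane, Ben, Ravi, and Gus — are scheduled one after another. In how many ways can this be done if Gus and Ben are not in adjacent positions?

There are 5! = 120 arrangements in all. If Gus and Ben are adjacent, merging them into one block gives 2·(4)! = 48 arrangements.
So 120 − 48 = 72 arrangements keep them apart.

72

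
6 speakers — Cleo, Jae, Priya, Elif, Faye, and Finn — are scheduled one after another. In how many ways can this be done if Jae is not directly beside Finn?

Of the 6! = 720 arrangements, those with Jae and Finn adjacent number 2 × 5! = 240 (treat the pair as a block with 2 internal orders).
Complementary counting: 720 − 240 = 480.

480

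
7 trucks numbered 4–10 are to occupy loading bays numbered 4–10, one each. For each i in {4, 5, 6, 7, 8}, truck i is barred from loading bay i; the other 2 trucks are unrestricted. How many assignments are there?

2428

Let Aᵢ (for 4 ≤ i ≤ 8) be the placements that put truck i in its forbidden loading bay. Any j of these fix j positions, leaving (7−j)! ways to fill the rest, and there are C(5,j) ways to pick which j.
By inclusion–exclusion, the number of valid placements is Σ_{j=0}^{5} (−1)^j C(5,j)·(7−j)!.
Computing: 5040 − 3600 + 1200 − 240 + 30 − 2 = 2428.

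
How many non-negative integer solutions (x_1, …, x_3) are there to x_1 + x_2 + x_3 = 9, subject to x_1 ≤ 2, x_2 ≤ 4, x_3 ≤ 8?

14

Ignoring the caps, the number of non-negative solutions to x_1+…+x_3 = 9 is C(11,2) = 55.
Subtract solutions that violate a single cap (substitute x_i' = x_i − (cap_i+1)): x_1 ≥ 3 gives C(8,2) = 28; x_2 ≥ 5 gives C(6,2) = 15; x_3 ≥ 9 gives C(2,2) = 1. Together 44.
Add back pairs where two caps are both exceeded: 3 + 0 + 0 = 3.
By inclusion–exclusion the count is 55 − 44 + 3 = 14.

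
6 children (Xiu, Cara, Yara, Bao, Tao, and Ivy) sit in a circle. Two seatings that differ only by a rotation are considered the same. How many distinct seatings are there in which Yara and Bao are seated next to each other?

48

Treat {Yara, Bao} as one unit (2 internal orders) and seat the resulting 5 units around the table: (4)! circular arrangements.
So 2 × (4)! = 2 × 24 = 48.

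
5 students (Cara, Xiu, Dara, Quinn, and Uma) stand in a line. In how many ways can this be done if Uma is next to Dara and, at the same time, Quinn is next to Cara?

24

Treat {Uma,Dara} as one block (2 orders) and {Quinn,Cara} as another (2 orders).
That leaves 3 units to arrange: 2 × 2 × 3! = 4 × 6 = 24.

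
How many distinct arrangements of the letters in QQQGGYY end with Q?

Fix Q in the last position and arrange the remaining 6 letters.
Those 6 letters have G appearing twice, Q appearing twice, and Y appearing twice, giving (6)!/(2!·2!·2!) = 90.

90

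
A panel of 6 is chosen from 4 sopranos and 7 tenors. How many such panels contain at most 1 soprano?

91

Split by how many sopranos are chosen (0 through 1).
Sum: C(4,0)·C(7,6) + C(4,1)·C(7,5) = 7 + 84 = 91.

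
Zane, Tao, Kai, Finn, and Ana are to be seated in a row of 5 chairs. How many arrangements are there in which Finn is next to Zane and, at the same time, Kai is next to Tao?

24

Treat {Finn,Zane} as one block (2 orders) and {Kai,Tao} as another (2 orders).
That leaves 3 units to arrange: 2 × 2 × 3! = 4 × 6 = 24.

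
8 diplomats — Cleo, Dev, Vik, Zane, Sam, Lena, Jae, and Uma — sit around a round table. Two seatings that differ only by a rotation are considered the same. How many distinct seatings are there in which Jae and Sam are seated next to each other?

1440

Treat {Jae, Sam} as one unit (2 internal orders) and seat the resulting 7 units around the table: (6)! circular arrangements.
So 2 × (6)! = 2 × 720 = 1440.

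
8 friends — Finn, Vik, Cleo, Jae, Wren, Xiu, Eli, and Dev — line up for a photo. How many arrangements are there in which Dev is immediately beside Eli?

Place the 6 others and the Dev-Eli pair as 7 objects in a line; the pair has 2 internal arrangements.
That gives 2 × 7! = 2 × 5040 = 10080.

10080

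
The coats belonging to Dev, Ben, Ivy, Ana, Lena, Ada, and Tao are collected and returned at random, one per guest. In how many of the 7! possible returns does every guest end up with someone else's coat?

1854

Count assignments avoiding every fixed point. For any j of the 7 guests fixed to their own coat, the other 7−j can be arranged in (7−j)! ways.
By inclusion–exclusion this is Σ_{j=0}^{7} (−1)^j C(7,j)·(7−j)!.
Computing: 5040 − 5040 + 2520 − 840 + 210 − 42 + 7 − 1 = 1854.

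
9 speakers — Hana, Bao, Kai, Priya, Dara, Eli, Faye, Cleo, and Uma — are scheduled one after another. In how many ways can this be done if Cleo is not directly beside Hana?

282240

There are 9! = 362880 arrangements in all. If Cleo and Hana are adjacent, merging them into one block gives 2·(8)! = 80640 arrangements.
Complementary counting: 362880 − 80640 = 282240.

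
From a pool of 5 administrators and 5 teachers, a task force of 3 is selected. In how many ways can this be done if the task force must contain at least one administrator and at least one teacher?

Unrestricted: C(10,3) = 120 ways to pick any 3 of the 10.
Subtract selections that omit an entire group: no administrators → C(5,3) = 10; no teachers → C(5,3) = 10.
Both groups omitted at once is impossible, so 120 − 20 = 100.

100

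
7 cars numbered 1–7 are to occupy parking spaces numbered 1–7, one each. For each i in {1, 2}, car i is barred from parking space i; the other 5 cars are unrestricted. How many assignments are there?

3720

Let Aᵢ (for i ∈ {1, 2}) be the placements that put car i in its forbidden parking space. Any j of these fix j positions, leaving (7−j)! ways to fill the rest, and there are C(2,j) ways to pick which j.
By inclusion–exclusion, the number of valid placements is Σ_{j=0}^{2} (−1)^j C(2,j)·(7−j)!.
Computing: 5040 − 1440 + 120 = 3720.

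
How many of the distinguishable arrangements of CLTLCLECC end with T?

Fix T in the last position and arrange the remaining 8 letters.
Those 8 letters have C appearing 4 times and L appearing 3 times, giving (8)!/(4!·3!) = 280.

280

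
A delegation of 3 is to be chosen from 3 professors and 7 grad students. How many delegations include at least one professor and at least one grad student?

Total 3-person selections from all 10: C(10,3) = 120.
Subtract selections that omit an entire group: no professors → C(7,3) = 35; no grad students → C(3,3) = 1.
Both groups omitted at once is impossible, so 120 − 36 = 84.

84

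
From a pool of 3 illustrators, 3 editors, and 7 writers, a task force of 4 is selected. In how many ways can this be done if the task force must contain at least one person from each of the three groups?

Total 4-person selections from all 13: C(13,4) = 715.
Selections missing a whole group: no illustrators → C(10,4) = 210; no editors → C(10,4) = 210; no writers → C(6,4) = 15.
Add back selections omitting two groups (i.e. drawn from a single group): C(3,4) + C(3,4) + C(7,4) = 35.
By inclusion–exclusion: 715 − 435 + 35 = 315.

315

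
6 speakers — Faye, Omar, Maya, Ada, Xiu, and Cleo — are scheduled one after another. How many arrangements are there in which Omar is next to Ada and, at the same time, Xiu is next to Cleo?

Treat {Omar,Ada} as one block (2 orders) and {Xiu,Cleo} as another (2 orders).
That leaves 4 units to arrange: 2 × 2 × 4! = 4 × 24 = 96.

96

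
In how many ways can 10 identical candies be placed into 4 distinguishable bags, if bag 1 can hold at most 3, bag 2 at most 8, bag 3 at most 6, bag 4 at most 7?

168

Ignoring the caps, the number of non-negative solutions to x_1+…+x_4 = 10 is C(13,3) = 286.
Subtract solutions that violate a single cap (substitute x_i' = x_i − (cap_i+1)): x_1 ≥ 4 gives C(9,3) = 84; x_2 ≥ 9 gives C(4,3) = 4; x_3 ≥ 7 gives C(6,3) = 20; x_4 ≥ 8 gives C(5,3) = 10. Together 118.
No two caps can be exceeded simultaneously, so the pair terms are all 0.
By inclusion–exclusion the count is 286 − 118 + 0 = 168.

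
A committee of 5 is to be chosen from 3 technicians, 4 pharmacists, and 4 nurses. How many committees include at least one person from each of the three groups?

364

Unrestricted: C(11,5) = 462 ways to pick any 5 of the 11.
Selections missing a whole group: no technicians → C(8,5) = 56; no pharmacists → C(7,5) = 21; no nurses → C(7,5) = 21.
Add back selections omitting two groups (i.e. drawn from a single group): C(3,5) + C(4,5) + C(4,5) = 0.
By inclusion–exclusion: 462 − 98 + 0 = 364.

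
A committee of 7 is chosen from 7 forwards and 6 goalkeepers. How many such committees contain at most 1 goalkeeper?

Split by how many goalkeepers are chosen (0 through 1).
Sum: C(6,0)·C(7,7) + C(6,1)·C(7,6) = 1 + 42 = 43.

43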